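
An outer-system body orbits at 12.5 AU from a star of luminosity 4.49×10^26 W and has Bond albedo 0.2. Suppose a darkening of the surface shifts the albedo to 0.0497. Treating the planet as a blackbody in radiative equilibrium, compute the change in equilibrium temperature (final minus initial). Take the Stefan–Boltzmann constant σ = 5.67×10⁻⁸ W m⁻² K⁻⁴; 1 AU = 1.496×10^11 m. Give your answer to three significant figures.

3.41 kelvin

d = 12.5 × 1.496×10^11 m = 1.870×10^12 m.
S = L/(4πd²) = 10.22 W m⁻².
Before: T₁ = [10.22·0.8/(4σ)]^(1/4) = 77.48 K.
After:  T₂ = [10.22·0.95/(4σ)]^(1/4) = 80.89 K.
Change: 80.89 − 77.48 = 3.408 K.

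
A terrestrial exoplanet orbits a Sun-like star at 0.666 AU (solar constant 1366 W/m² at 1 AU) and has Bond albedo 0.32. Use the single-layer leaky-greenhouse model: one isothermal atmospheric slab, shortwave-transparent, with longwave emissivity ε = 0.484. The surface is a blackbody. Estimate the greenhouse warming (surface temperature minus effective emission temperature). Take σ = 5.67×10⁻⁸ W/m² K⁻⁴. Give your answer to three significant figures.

Flux at the orbit: S = 1366/(0.666)² = 3080 W/m².
The planet radiates to space at T_e = [S(1−α)/(4σ)]^(1/4) = 310.0 K.
For a single slab of emissivity ε, T_s⁴ = 2T_e⁴/(2−ε); thus T_s = 310.0·(1.319)^(1/4) = 332.2 K.
The atmosphere warms the surface by 22.23 K.

22.2 kelvin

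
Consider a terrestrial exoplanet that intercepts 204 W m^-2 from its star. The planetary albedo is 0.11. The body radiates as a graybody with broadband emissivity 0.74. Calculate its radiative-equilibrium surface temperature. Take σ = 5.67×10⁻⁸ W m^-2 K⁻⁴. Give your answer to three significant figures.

Absorbed flux (global mean): S(1−α)/4 = 204.0·0.89/4 = 45.39 W m^-2.
Radiative balance εσT⁴ = 45.39 gives T = [45.39/(0.74·σ)]^(1/4) = 181.4 K.

181 kelvin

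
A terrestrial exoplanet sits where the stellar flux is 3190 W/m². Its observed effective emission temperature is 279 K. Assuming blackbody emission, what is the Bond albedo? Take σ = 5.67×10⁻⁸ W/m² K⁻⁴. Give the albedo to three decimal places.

0.569

Rearranging the radiative balance, α = 1 − 4σT⁴/S.
4σT⁴ = 4·5.67×10⁻⁸·(279)⁴ = 1374 W/m².
1−α = 1374/3190 = 0.4308, so α = 0.5692.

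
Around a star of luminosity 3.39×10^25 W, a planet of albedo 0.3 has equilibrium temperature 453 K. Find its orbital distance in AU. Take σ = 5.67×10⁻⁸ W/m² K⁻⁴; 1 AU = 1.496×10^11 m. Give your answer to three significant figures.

The flux needed for this T is 4σT⁴/(1−0.3) = 13640 W/m².
From L = 4πd²S, d = √(3.39×10^25/(4π·13640)) = 1.406×10^10 m = 0.09399 AU.

0.0940 AU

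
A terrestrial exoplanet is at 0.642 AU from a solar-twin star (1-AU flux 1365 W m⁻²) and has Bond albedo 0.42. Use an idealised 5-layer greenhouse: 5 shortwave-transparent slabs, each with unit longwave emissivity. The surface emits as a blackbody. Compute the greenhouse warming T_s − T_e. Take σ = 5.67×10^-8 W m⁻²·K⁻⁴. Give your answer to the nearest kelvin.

Flux at the orbit: S = 1365/(0.642)² = 3312 W m⁻².
The effective emission temperature is T_e = [S(1−α)/(4σ)]^¼ = 303.4 K.
T_s = (N+1)^(1/4)·T_e = 474.8 K.
So the greenhouse effect raises the surface by 474.8 − 303.4 = 171.4 K.

171 K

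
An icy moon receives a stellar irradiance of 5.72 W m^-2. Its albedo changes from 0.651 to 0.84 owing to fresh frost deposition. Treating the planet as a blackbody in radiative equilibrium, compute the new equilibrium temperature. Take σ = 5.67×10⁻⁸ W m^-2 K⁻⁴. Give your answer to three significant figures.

T₂ = [S(1−α₂)/(4σ)]^(1/4) = [5.720·0.16/(4σ)]^(1/4) = 44.82 K.

44.8 kelvin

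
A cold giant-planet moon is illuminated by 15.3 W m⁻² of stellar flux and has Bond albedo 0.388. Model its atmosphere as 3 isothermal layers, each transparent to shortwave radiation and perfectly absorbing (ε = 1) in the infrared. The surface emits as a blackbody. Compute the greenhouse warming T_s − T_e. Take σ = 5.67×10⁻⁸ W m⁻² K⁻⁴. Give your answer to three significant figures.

Top-of-atmosphere balance: σT_e⁴ = S(1−α)/4 = 2.341 W m⁻² → T_e = 80.16 K.
Surface: T_s = (4)^¼·T_e = 113.4 K.
So the greenhouse effect raises the surface by 113.4 − 80.16 = 33.20 K.

33.2 K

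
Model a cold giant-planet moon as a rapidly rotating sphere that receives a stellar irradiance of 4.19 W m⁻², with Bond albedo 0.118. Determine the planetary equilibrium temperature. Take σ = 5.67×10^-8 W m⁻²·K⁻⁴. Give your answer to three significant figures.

63.5 K

The planet absorbs (1−α)S over its disc πR² and re-emits over 4πR², so the mean absorbed flux is (1−0.118)·4.190/4 = 0.9239 W m⁻².
Set σT⁴ = 0.9239 → T = (0.9239/σ)^(1/4) = 63.53 K.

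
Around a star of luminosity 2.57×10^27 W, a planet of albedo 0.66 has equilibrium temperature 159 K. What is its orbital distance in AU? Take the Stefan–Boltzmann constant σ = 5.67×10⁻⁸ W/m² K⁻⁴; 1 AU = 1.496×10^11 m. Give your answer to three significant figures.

The flux needed for this T is 4σT⁴/(1−0.66) = 426.3 W/m².
From L = 4πd²S, d = √(2.57×10^27/(4π·426.3)) = 6.926×10^11 m = 4.630 AU.

4.63 AU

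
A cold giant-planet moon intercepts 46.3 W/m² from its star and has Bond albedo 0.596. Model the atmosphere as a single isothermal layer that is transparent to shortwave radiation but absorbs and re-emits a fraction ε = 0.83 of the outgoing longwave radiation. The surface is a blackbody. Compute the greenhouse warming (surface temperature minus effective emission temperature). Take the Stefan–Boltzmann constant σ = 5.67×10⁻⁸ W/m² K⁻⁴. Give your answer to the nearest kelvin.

Effective emission temperature (TOA balance): σT_e⁴ = S(1−α)/4 = 4.676 W/m² → T_e = 95.30 K.
The surface balance (absorbed SW + ε·downward IR = σT_s⁴) with T_a⁴ = T_s⁴/2 reduces to T_s = T_e·[2/(2−ε)]^¼ = 109.0 K.
T_s − T_e = 109.0 − 95.30 = 13.67 K.

14 K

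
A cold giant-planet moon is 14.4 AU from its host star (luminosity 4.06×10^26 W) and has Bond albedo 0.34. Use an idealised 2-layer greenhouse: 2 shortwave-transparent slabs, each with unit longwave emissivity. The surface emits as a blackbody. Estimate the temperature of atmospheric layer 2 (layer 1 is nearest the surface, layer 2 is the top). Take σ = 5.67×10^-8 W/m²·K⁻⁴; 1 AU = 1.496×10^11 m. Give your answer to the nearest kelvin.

Orbital distance: d = 14.4 AU = 2.154×10^12 m.
Flux at the orbit: S = L/(4πd²) = 4.06×10^26/(4π·(2.15×10^12)²) = 6.962 W/m².
The effective emission temperature is T_e = [S(1−α)/(4σ)]^¼ = 67.09 K.
In the N-layer model, layer k (counted from the surface) has T_k = (N+1−k)^(1/4)·T_e.
With k = 2: T_2 = (2+1−2)^¼·67.09 K = 67.09 K.

67 K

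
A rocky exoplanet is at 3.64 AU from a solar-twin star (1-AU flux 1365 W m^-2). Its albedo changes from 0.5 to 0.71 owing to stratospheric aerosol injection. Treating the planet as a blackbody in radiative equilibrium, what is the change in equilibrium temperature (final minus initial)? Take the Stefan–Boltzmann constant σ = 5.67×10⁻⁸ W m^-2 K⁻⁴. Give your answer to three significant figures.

-15.6 K

By the inverse-square law, S = 1365/3.64² = 103.0 W m^-2.
Before: T₁ = [103.0·0.5/(4σ)]^(1/4) = 122.8 K.
After:  T₂ = [103.0·0.29/(4σ)]^(1/4) = 107.1 K.
Change: 107.1 − 122.8 = -15.63 K.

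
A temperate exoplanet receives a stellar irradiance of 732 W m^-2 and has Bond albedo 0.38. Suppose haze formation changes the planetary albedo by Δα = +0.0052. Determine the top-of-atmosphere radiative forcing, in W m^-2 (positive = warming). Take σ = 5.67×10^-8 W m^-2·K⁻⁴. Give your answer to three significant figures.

-0.952 W m^-2

The change in absorbed flux is Δ[S(1−α)/4] = −SΔα/4 = -0.9516 W m^-2.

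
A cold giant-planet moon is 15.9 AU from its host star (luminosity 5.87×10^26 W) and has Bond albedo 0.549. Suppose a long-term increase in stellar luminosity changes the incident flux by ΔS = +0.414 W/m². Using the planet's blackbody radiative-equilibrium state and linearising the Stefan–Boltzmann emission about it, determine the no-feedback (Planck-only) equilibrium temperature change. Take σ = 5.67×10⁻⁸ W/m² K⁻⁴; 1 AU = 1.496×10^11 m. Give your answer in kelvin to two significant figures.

0.80 kelvin

d = 15.9 × 1.496×10^11 m = 2.379×10^12 m.
S = L/(4πd²) = 8.256 W/m².
Unperturbed T_e = [8.256·(1−0.549)/(4σ)]^¼ = 63.65 K.
Only a fraction (1−α) is absorbed and it's spread over 4πR², so ΔF = (1−α)ΔS/4 = 0.04668 W/m².
Planck response: λ_P = 4σT_e³ = 4·5.67×10⁻⁸·(63.65)³ = 0.05850 W/m²/K.
ΔT₀ = ΔF/λ_P = 0.04668/0.05850 = 0.798 K.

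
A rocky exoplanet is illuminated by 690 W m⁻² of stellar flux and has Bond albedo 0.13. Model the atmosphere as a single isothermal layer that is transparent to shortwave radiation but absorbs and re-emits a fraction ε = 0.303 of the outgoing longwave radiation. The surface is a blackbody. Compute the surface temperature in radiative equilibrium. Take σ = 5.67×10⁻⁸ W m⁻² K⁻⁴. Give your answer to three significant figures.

236 kelvin

At the top of the atmosphere, σT_e⁴ = S(1−α)/4 = 150.1 W m⁻², giving T_e = 226.8 K.
Surface balance with a leaky layer gives σT_s⁴ = σT_e⁴·2/(2−ε), so T_s = T_e·[2/(2−0.303)]^(1/4) = 236.3 K.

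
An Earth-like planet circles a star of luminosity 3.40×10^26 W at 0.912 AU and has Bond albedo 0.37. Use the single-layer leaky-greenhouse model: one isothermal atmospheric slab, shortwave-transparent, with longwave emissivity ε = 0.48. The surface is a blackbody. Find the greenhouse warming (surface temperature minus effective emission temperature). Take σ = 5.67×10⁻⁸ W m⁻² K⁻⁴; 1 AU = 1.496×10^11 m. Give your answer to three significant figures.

d = 0.912 × 1.496×10^11 m = 1.364×10^11 m.
Flux at the orbit: S = L/(4πd²) = 3.40×10^26/(4π·(1.36×10^11)²) = 1454 W m⁻².
At the top of the atmosphere, σT_e⁴ = S(1−α)/4 = 228.9 W m⁻², giving T_e = 252.1 K.
The surface balance (absorbed SW + ε·downward IR = σT_s⁴) with T_a⁴ = T_s⁴/2 reduces to T_s = T_e·[2/(2−ε)]^¼ = 270.0 K.
The atmosphere warms the surface by 17.90 K.

17.9 kelvin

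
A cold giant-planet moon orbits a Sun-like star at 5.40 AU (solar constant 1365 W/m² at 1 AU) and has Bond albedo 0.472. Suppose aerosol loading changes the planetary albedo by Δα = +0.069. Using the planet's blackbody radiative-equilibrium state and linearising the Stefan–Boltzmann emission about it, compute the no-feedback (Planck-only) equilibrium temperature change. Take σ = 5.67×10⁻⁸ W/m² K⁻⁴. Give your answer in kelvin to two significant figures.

-3.3 K

By the inverse-square law, S = 1365/5.40² = 46.81 W/m².
Unperturbed T_e = [46.81·(1−0.472)/(4σ)]^¼ = 102.2 K.
ΔF = −(S/4)Δα = −(46.81/4)×(+0.069) = -0.8075 W/m².
Planck response: λ_P = 4σT_e³ = 4·5.67×10⁻⁸·(102.2)³ = 0.2419 W/m²/K.
So ΔT₀ = -0.8075/0.2419 = -3.34 K.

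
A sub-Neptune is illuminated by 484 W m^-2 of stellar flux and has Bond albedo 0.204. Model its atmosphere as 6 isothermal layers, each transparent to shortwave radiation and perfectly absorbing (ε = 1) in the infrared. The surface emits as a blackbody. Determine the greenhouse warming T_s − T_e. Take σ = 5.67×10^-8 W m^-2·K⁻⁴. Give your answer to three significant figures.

The effective emission temperature is T_e = [S(1−α)/(4σ)]^¼ = 203.0 K.
T_s = (N+1)^(1/4)·T_e = 330.2 K.
Warming: T_s − T_e = 127.2 K.

127 K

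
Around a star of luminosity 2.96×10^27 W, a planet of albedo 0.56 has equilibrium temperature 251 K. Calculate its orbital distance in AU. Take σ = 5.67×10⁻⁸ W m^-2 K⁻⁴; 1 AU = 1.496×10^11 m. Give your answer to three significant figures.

Required flux: S = 4σT⁴/(1−α) = 2046 W m^-2.
S = L/(4πd²) → d = √(L/4πS) = √(2.96×10^27/(4π·2046)) = 3.393×10^11 m = 2.268 AU.

2.27 AU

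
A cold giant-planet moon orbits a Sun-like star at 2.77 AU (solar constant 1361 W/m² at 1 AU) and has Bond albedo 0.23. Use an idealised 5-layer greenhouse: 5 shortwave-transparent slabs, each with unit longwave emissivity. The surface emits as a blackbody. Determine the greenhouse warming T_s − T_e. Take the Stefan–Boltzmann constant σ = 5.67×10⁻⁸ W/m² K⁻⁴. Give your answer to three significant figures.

Irradiance scales as 1/d², so S = 1361 W/m² × (1/2.77)² = 177.4 W/m².
Top-of-atmosphere balance: σT_e⁴ = S(1−α)/4 = 34.15 W/m² → T_e = 156.7 K.
T_s = (N+1)^(1/4)·T_e = 245.2 K.
So the greenhouse effect raises the surface by 245.2 − 156.7 = 88.52 K.

88.5 K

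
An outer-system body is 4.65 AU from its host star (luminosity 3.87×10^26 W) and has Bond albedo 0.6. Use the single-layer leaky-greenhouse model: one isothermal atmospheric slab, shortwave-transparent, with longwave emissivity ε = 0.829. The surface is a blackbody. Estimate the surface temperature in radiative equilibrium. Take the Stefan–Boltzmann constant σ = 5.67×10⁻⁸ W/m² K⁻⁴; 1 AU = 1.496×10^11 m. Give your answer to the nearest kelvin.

118 kelvin

d = 4.65 × 1.496×10^11 m = 6.956×10^11 m.
Flux at the orbit: S = L/(4πd²) = 3.87×10^26/(4π·(6.96×10^11)²) = 63.64 W/m².
At the top of the atmosphere, σT_e⁴ = S(1−α)/4 = 6.364 W/m², giving T_e = 102.9 K.
For a single slab of emissivity ε, T_s⁴ = 2T_e⁴/(2−ε); thus T_s = 102.9·(1.708)^(1/4) = 117.7 K.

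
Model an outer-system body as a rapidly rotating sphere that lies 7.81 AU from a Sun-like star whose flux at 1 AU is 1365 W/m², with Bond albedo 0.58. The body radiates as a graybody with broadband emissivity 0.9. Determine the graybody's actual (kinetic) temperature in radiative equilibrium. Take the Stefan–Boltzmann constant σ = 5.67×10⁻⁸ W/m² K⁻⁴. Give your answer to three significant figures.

82.4 K

Flux at the orbit: S = 1365/(7.81)² = 22.38 W/m².
Averaging over the sphere, the absorbed flux is S(1−α)/4 = 2.350 W/m².
Radiative balance εσT⁴ = 2.350 gives T = [2.350/(0.9·σ)]^(1/4) = 82.38 K.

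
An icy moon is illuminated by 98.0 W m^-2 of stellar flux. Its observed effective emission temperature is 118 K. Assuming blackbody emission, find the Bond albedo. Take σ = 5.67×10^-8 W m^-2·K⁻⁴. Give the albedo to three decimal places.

Energy balance: S(1−α)/4 = σT⁴, so 1−α = 4σT⁴/S.
σT⁴ = 10.99 W m^-2, so 4σT⁴ = 43.97 W m^-2.
1−α = 43.97/98.00 = 0.4487, so α = 0.5513.

0.551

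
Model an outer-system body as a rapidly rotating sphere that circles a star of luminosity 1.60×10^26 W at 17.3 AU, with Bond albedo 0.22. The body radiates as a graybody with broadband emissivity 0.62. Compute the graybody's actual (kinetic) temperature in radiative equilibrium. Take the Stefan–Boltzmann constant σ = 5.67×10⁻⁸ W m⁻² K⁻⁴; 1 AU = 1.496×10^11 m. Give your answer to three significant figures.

Orbital distance: d = 17.3 AU = 2.588×10^12 m.
S = L/(4πd²) = 1.901 W m⁻².
Averaging over the sphere, the absorbed flux is S(1−α)/4 = 0.3707 W m⁻².
Equating to εσT⁴ with ε = 0.62: T = (0.3707/0.62σ)^(1/4) = 56.98 K.

57.0 kelvin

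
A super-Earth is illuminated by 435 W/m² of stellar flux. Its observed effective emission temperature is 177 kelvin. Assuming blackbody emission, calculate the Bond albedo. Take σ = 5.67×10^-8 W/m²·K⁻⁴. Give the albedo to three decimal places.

0.488

From σT⁴ = S(1−α)/4 we invert for α: 1−α = 4σT⁴/S.
σT⁴ = 55.65 W/m², so 4σT⁴ = 222.6 W/m².
Hence α = 1 − 222.6/435.0 = 0.4883.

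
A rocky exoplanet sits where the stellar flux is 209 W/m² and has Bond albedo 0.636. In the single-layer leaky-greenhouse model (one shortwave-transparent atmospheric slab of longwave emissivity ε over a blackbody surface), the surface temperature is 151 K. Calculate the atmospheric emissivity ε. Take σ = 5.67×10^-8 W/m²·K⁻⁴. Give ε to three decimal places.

0.710

First, T_e = [209.0·(1−0.636)/(4σ)]^(1/4) = 135.3 K.
T_s⁴ = T_e⁴·2/(2−ε) → ε = 2 − 2(T_e/T_s)⁴ = 2 − 2·(135.3/151)⁴ = 0.7096.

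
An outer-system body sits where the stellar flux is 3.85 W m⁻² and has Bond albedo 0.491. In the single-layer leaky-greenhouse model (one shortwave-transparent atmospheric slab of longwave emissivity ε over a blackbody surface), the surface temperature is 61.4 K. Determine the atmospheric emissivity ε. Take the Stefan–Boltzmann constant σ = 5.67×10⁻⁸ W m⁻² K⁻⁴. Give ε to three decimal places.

First, T_e = [3.850·(1−0.491)/(4σ)]^(1/4) = 54.22 K.
Inverting T_s⁴ = 2T_e⁴/(2−ε): (T_e/T_s)⁴ = 0.6079, so ε = 2(1 − 0.6079) = 0.7841.

0.784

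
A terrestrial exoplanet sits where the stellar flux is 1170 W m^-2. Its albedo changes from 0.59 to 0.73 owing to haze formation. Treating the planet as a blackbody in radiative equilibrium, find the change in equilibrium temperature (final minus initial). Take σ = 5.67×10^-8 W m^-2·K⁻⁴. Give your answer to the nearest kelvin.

-21 kelvin

Before: T₁ = [1170·0.41/(4σ)]^(1/4) = 214.5 K.
With α = 0.73, T₂ = 193.2 K.
Change: 193.2 − 214.5 = -21.27 K.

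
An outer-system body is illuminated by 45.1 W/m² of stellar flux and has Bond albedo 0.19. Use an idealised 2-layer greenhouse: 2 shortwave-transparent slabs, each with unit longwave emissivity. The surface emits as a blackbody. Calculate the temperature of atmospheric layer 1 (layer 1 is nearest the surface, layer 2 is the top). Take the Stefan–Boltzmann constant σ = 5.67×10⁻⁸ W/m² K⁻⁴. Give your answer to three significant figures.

134 kelvin

The effective emission temperature is T_e = [S(1−α)/(4σ)]^¼ = 112.7 K.
The net upward flux σT_e⁴ is constant between every pair of levels, so T_k⁴ = (N+1−k)T_e⁴.
T_1 = (2)^(1/4)·112.7 = 134.0 K.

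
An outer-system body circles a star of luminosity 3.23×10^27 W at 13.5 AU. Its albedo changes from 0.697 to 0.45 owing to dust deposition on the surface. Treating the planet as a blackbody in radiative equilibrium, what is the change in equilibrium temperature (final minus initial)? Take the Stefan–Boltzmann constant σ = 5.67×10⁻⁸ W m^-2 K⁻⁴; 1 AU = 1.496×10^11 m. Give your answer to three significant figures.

15.4 K

Orbital distance: d = 13.5 AU = 2.020×10^12 m.
Spreading L over a sphere of radius d: S = 3.23×10^27/(4π·2.02×10^12²) = 63.02 W m^-2.
With α = 0.697, T₁ = 95.79 K.
Final:   T₂ = [S(1−0.45)/(4σ)]^(1/4) = 111.2 K.
Change: 111.2 − 95.79 = 15.40 K.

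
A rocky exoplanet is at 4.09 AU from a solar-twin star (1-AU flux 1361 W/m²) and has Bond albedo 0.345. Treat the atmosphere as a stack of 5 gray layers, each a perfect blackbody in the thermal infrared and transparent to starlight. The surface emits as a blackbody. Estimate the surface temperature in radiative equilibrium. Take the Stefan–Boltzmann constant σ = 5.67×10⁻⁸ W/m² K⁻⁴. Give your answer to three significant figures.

194 K

Irradiance scales as 1/d², so S = 1361 W/m² × (1/4.09)² = 81.36 W/m².
The effective emission temperature is T_e = [S(1−α)/(4σ)]^¼ = 123.8 K.
For an N-layer opaque stack, T_s⁴ = (N+1)T_e⁴, hence T_s = (6)^(1/4)×123.8 K = 193.8 K.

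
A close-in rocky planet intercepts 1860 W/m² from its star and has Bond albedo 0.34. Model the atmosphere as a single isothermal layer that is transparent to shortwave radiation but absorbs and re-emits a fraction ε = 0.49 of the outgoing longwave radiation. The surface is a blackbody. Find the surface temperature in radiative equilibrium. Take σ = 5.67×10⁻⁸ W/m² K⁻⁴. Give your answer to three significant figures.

Effective emission temperature (TOA balance): σT_e⁴ = S(1−α)/4 = 306.9 W/m² → T_e = 271.2 K.
Surface balance with a leaky layer gives σT_s⁴ = σT_e⁴·2/(2−ε), so T_s = T_e·[2/(2−0.49)]^(1/4) = 291.0 K.

291 K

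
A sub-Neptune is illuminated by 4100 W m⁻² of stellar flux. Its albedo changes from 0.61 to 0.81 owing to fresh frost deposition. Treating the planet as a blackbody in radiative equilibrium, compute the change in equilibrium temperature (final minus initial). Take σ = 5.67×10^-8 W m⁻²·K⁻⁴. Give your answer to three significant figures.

-47.7 K

With α = 0.61, T₁ = 289.8 K.
Final:   T₂ = [S(1−0.81)/(4σ)]^(1/4) = 242.1 K.
Change: 242.1 − 289.8 = -47.68 K.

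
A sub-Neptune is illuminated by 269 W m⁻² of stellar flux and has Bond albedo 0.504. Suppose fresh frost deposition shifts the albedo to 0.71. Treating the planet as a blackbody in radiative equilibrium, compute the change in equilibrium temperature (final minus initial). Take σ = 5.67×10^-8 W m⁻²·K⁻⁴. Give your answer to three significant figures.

-19.6 K

Initial: T₁ = [S(1−0.504)/(4σ)]^(1/4) = 155.7 K.
With α = 0.71, T₂ = 136.2 K.
Change: 136.2 − 155.7 = -19.55 K.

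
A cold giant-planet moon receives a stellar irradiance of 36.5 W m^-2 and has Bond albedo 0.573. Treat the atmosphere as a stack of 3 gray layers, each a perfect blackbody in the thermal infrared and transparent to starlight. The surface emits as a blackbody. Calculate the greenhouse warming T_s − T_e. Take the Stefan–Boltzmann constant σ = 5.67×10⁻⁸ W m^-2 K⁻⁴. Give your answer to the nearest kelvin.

38 K

The effective emission temperature is T_e = [S(1−α)/(4σ)]^¼ = 91.05 K.
T_s = (N+1)^(1/4)·T_e = 128.8 K.
So the greenhouse effect raises the surface by 128.8 − 91.05 = 37.71 K.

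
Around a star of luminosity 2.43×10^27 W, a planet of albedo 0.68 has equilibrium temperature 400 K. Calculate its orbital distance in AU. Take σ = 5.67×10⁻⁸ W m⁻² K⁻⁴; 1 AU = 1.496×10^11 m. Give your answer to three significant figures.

0.690 AU

Energy balance gives S = 4σT⁴/(1−α) = 18140 W m⁻².
From L = 4πd²S, d = √(2.43×10^27/(4π·18140)) = 1.032×10^11 m = 0.6901 AU.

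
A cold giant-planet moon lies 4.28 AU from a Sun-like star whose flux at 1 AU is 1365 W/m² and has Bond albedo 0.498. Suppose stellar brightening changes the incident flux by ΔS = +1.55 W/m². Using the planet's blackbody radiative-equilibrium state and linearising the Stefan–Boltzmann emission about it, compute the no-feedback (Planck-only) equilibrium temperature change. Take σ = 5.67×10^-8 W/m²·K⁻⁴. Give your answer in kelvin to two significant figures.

Irradiance scales as 1/d², so S = 1365 W/m² × (1/4.28)² = 74.52 W/m².
The baseline emission temperature is T_e = 113.3 K.
TOA radiative forcing: ΔF = (1−α)ΔS/4 = 0.502·(+1.55)/4 = 0.1945 W/m².
Linearising σT⁴ gives d(σT⁴)/dT = 4σT_e³ = 0.3301 W/m² per K.
Hence the no-feedback warming is ΔF/(4σT_e³) = 0.589 K.

0.59 K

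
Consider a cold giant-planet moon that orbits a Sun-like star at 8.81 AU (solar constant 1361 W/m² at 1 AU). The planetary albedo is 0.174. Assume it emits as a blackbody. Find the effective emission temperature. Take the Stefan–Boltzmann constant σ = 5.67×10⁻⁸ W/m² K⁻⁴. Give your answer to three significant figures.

89.4 K

Flux at the orbit: S = 1361/(8.81)² = 17.54 W/m².
Absorbed flux (global mean): S(1−α)/4 = 17.54·0.826/4 = 3.621 W/m².
In equilibrium σT⁴ equals this, so T = 89.39 K.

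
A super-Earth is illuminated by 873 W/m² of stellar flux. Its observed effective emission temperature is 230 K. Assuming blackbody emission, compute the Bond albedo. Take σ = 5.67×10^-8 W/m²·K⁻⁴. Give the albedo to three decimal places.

Energy balance: S(1−α)/4 = σT⁴, so 1−α = 4σT⁴/S.
σT⁴ = 158.7 W/m², so 4σT⁴ = 634.7 W/m².
Hence α = 1 − 634.7/873.0 = 0.2730.

0.273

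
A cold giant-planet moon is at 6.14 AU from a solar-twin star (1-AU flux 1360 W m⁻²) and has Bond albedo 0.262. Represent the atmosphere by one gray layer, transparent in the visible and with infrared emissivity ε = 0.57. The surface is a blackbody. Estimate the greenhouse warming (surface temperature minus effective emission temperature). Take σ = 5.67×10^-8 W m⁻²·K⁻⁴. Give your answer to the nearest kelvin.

Flux at the orbit: S = 1360/(6.14)² = 36.07 W m⁻².
The planet radiates to space at T_e = [S(1−α)/(4σ)]^(1/4) = 104.1 K.
For a single slab of emissivity ε, T_s⁴ = 2T_e⁴/(2−ε); thus T_s = 104.1·(1.399)^(1/4) = 113.2 K.
Greenhouse warming: T_s − T_e = 9.106 K.

9 K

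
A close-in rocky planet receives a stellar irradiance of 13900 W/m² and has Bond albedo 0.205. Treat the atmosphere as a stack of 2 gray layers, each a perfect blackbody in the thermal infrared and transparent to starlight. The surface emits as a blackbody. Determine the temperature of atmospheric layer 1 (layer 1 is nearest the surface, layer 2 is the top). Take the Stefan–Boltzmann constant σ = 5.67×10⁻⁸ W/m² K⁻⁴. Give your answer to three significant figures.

559 kelvin

Top-of-atmosphere balance: σT_e⁴ = S(1−α)/4 = 2763 W/m² → T_e = 469.8 K.
In the N-layer model, layer k (counted from the surface) has T_k = (N+1−k)^(1/4)·T_e.
With k = 1: T_1 = (2+1−1)^¼·469.8 K = 558.7 K.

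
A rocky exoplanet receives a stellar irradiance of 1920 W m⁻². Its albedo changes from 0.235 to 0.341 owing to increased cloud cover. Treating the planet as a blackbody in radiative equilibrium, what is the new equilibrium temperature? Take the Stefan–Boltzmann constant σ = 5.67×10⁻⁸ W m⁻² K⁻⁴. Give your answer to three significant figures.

With the new albedo, S(1−α₂)/4 = 316.3 W m⁻², so T₂ = 273.3 K.

273 K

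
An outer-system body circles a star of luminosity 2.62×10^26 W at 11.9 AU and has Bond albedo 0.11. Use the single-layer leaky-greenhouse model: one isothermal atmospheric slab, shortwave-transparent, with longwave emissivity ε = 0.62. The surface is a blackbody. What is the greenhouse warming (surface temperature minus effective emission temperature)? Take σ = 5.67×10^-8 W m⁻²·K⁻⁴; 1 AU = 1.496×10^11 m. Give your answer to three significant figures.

6.93 kelvin

Orbital distance: d = 11.9 AU = 1.780×10^12 m.
S = L/(4πd²) = 6.579 W m⁻².
The planet radiates to space at T_e = [S(1−α)/(4σ)]^(1/4) = 71.28 K.
For a single slab of emissivity ε, T_s⁴ = 2T_e⁴/(2−ε); thus T_s = 71.28·(1.449)^(1/4) = 78.21 K.
The atmosphere warms the surface by 6.929 K.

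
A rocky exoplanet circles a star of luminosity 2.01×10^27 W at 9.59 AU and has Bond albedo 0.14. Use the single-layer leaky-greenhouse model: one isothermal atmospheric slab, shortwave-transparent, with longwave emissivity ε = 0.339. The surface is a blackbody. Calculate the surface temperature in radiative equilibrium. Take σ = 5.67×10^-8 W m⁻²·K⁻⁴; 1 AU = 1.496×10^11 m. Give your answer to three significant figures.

d = 9.59 × 1.496×10^11 m = 1.435×10^12 m.
Flux at the orbit: S = L/(4πd²) = 2.01×10^27/(4π·(1.43×10^12)²) = 77.71 W m⁻².
The planet radiates to space at T_e = [S(1−α)/(4σ)]^(1/4) = 131.0 K.
The surface balance (absorbed SW + ε·downward IR = σT_s⁴) with T_a⁴ = T_s⁴/2 reduces to T_s = T_e·[2/(2−ε)]^¼ = 137.2 K.

137 K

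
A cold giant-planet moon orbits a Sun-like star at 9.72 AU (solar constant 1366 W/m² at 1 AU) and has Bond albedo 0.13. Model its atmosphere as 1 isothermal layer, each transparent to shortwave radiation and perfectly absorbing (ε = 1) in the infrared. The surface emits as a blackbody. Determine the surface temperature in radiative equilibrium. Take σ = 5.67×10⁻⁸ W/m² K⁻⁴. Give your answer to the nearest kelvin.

103 K

Irradiance scales as 1/d², so S = 1366 W/m² × (1/9.72)² = 14.46 W/m².
The effective emission temperature is T_e = [S(1−α)/(4σ)]^¼ = 86.30 K.
With N = 1 opaque layers, T_s = (N+1)^(1/4)·T_e = 2^(1/4)·86.30 = 102.6 K.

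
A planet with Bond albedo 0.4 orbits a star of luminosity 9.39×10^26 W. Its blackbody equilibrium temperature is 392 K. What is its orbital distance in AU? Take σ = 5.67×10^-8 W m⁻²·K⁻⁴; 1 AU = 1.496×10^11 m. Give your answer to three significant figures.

The flux needed for this T is 4σT⁴/(1−0.4) = 8926 W m⁻².
Then d = [L/(4πS)]^(1/2) = 9.150×10^10 m, i.e. 0.6116 AU.

0.612 AU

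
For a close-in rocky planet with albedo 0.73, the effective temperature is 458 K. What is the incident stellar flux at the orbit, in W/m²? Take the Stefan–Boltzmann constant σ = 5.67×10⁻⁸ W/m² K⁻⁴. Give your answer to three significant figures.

37000 W/m²

From S(1−α)/4 = σT⁴: S = 4σT⁴/(1−α).
The emitted flux is σT⁴ = 2495 W/m².
S = 4·2495/0.27 = 36960 W/m².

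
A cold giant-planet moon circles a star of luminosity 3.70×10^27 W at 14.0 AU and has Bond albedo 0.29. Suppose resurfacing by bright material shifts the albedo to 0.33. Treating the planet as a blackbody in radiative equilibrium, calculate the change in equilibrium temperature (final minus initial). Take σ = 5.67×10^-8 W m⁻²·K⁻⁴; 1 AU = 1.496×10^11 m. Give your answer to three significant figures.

Orbital distance: d = 14.0 AU = 2.094×10^12 m.
Spreading L over a sphere of radius d: S = 3.70×10^27/(4π·2.09×10^12²) = 67.12 W m⁻².
With α = 0.29, T₁ = 120.4 K.
With α = 0.33, T₂ = 118.7 K.
ΔT = T₂ − T₁ = -1.733 K.

-1.73 kelvin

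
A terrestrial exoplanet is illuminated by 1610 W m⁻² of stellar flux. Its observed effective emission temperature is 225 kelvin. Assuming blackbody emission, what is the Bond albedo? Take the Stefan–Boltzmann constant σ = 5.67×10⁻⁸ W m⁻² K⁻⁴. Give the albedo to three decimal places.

0.639

From σT⁴ = S(1−α)/4 we invert for α: 1−α = 4σT⁴/S.
4σT⁴ = 4·5.67×10⁻⁸·(225)⁴ = 581.3 W m⁻².
1−α = 581.3/1610 = 0.3610, so α = 0.6390.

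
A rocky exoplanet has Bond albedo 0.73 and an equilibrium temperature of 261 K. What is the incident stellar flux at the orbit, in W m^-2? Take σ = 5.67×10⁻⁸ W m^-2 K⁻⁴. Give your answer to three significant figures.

Invert the energy balance for S: S = 4σT⁴/(1−α).
The emitted flux is σT⁴ = 263.1 W m^-2.
S = 4·263.1/0.27 = 3898 W m^-2.

3900 W m^-2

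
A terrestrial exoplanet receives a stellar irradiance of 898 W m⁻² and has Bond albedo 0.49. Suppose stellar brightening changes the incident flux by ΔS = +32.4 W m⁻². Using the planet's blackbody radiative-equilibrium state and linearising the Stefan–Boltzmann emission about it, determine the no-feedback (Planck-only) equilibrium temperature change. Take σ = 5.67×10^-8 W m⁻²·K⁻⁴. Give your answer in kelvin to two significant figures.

The baseline emission temperature is T_e = 212.0 K.
Only a fraction (1−α) is absorbed and it's spread over 4πR², so ΔF = (1−α)ΔS/4 = 4.131 W m⁻².
The Planck feedback parameter is 4σT_e³ = 2.160 W m⁻²/K.
ΔT₀ = ΔF/λ_P = 4.131/2.160 = 1.91 K.

1.9 K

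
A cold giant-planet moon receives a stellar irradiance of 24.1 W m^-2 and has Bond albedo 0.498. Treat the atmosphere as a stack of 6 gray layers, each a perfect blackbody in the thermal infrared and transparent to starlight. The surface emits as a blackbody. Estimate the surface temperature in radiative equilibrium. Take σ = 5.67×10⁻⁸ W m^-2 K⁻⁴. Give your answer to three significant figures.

139 K

Top-of-atmosphere balance: σT_e⁴ = S(1−α)/4 = 3.025 W m^-2 → T_e = 85.46 K.
For an N-layer opaque stack, T_s⁴ = (N+1)T_e⁴, hence T_s = (7)^(1/4)×85.46 K = 139.0 K.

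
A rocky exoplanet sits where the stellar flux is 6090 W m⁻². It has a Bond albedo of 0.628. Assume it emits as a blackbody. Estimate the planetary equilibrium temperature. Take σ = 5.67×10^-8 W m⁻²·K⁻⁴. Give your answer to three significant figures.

The planet absorbs (1−α)S over its disc πR² and re-emits over 4πR², so the mean absorbed flux is (1−0.628)·6090/4 = 566.4 W m⁻².
In equilibrium σT⁴ equals this, so T = 316.1 K.

316 kelvin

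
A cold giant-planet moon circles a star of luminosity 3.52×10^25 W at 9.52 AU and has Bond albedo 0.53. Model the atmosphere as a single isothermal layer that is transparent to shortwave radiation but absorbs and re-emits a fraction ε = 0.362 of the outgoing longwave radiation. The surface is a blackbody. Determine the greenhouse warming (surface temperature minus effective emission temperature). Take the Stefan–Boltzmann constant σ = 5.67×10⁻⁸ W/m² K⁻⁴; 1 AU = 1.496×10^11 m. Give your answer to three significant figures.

d = 9.52 × 1.496×10^11 m = 1.424×10^12 m.
S = L/(4πd²) = 1.381 W/m².
Effective emission temperature (TOA balance): σT_e⁴ = S(1−α)/4 = 0.1623 W/m² → T_e = 41.13 K.
For a single slab of emissivity ε, T_s⁴ = 2T_e⁴/(2−ε); thus T_s = 41.13·(1.221)^(1/4) = 43.24 K.
The atmosphere warms the surface by 2.105 K.

2.11 K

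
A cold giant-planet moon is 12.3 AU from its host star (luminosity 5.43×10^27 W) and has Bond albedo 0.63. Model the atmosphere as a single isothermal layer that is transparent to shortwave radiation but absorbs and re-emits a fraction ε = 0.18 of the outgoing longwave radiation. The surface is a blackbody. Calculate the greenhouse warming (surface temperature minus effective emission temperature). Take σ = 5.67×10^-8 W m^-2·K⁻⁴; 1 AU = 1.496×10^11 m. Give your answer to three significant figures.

2.87 kelvin

d = 12.3 × 1.496×10^11 m = 1.840×10^12 m.
Flux at the orbit: S = L/(4πd²) = 5.43×10^27/(4π·(1.84×10^12)²) = 127.6 W m^-2.
At the top of the atmosphere, σT_e⁴ = S(1−α)/4 = 11.80 W m^-2, giving T_e = 120.1 K.
Surface balance with a leaky layer gives σT_s⁴ = σT_e⁴·2/(2−ε), so T_s = T_e·[2/(2−0.18)]^(1/4) = 123.0 K.
The atmosphere warms the surface by 2.866 K.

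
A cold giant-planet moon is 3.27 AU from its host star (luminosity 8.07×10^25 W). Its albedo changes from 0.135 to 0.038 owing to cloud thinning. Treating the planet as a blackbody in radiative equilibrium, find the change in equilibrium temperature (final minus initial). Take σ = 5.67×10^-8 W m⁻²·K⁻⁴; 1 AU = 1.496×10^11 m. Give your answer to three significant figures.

Orbital distance: d = 3.27 AU = 4.892×10^11 m.
Flux at the orbit: S = L/(4πd²) = 8.07×10^25/(4π·(4.89×10^11)²) = 26.84 W m⁻².
Initial: T₁ = [S(1−0.135)/(4σ)]^(1/4) = 100.6 K.
After:  T₂ = [26.84·0.962/(4σ)]^(1/4) = 103.3 K.
ΔT = T₂ − T₁ = 2.708 K.

2.71 K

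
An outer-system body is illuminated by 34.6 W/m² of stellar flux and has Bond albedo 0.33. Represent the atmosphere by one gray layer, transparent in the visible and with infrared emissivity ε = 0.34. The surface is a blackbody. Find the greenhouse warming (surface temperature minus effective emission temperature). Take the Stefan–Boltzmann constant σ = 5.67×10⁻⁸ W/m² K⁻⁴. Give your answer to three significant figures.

4.79 K

At the top of the atmosphere, σT_e⁴ = S(1−α)/4 = 5.795 W/m², giving T_e = 100.5 K.
Surface balance with a leaky layer gives σT_s⁴ = σT_e⁴·2/(2−ε), so T_s = T_e·[2/(2−0.34)]^(1/4) = 105.3 K.
The atmosphere warms the surface by 4.795 K.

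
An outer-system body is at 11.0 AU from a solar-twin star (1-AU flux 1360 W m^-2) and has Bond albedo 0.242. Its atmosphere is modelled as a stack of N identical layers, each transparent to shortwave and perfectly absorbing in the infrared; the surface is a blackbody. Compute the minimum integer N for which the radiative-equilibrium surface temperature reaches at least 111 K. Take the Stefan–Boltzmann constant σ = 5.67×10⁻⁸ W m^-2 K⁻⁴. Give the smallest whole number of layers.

Irradiance scales as 1/d², so S = 1360 W m^-2 × (1/11.0)² = 11.24 W m^-2.
Top-of-atmosphere balance: σT_e⁴ = S(1−α)/4 = 2.130 W m^-2 → T_e = 78.29 K.
T_s = (N+1)^(1/4)·T_e ≥ 111 K requires N+1 ≥ (T_s/T_e)⁴ = (111/78.29)⁴ = 4.041.
The minimum whole number is N = 4.

4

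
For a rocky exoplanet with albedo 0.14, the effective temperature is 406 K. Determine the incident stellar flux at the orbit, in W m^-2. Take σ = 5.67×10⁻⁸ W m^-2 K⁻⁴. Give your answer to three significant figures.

Invert the energy balance for S: S = 4σT⁴/(1−α).
σT⁴ = 5.67×10⁻⁸·(406)⁴ = 1541 W m^-2.
So S = 4×1541/(1−0.14) = 7166 W m^-2.

7170 W m^-2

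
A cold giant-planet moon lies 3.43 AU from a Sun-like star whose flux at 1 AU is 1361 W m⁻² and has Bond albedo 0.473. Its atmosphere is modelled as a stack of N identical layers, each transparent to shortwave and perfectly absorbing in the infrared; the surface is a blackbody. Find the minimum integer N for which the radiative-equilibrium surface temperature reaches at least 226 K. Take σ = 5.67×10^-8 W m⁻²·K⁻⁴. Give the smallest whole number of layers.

Flux at the orbit: S = 1361/(3.43)² = 115.7 W m⁻².
Top-of-atmosphere balance: σT_e⁴ = S(1−α)/4 = 15.24 W m⁻² → T_e = 128.0 K.
Need (N+1)T_e⁴ ≥ T_s⁴, i.e. N+1 ≥ (226/128.0)⁴ = 9.705.
So N ≥ 8.705; the smallest integer is N = 9.

9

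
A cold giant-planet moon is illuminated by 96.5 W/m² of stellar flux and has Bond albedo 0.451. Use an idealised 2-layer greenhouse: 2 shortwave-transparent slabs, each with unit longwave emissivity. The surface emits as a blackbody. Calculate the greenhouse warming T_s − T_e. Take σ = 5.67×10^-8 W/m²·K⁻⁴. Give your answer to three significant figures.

Top-of-atmosphere balance: σT_e⁴ = S(1−α)/4 = 13.24 W/m² → T_e = 123.6 K.
Surface: T_s = (3)^¼·T_e = 162.7 K.
Warming: T_s − T_e = 39.08 K.

39.1 kelvin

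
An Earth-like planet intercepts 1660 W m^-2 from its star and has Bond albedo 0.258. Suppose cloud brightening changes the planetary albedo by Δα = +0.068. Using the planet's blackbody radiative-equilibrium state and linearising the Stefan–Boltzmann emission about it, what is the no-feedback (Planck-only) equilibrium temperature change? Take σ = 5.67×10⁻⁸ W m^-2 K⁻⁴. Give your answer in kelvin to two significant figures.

Reference equilibrium: T_e = [S(1−α)/(4σ)]^(1/4) = 271.5 K.
The change in absorbed flux is Δ[S(1−α)/4] = −SΔα/4 = -28.22 W m^-2.
Linearising σT⁴ gives d(σT⁴)/dT = 4σT_e³ = 4.537 W m^-2 per K.
ΔT₀ = ΔF/λ_P = -28.22/4.537 = -6.22 K.

-6.2 K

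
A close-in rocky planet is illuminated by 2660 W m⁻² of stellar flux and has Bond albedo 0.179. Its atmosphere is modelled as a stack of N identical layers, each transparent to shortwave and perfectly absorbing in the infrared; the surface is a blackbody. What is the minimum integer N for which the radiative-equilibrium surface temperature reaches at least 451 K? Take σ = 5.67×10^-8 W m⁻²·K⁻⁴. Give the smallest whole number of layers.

4

OLR = S(1−α)/4 = 546.0 W m⁻²; the top layer radiates at T_e = 313.3 K.
Since T_s⁴ = (N+1)T_e⁴, we need N ≥ (T_s/T_e)⁴ − 1 = 3.297.
The minimum whole number is N = 4.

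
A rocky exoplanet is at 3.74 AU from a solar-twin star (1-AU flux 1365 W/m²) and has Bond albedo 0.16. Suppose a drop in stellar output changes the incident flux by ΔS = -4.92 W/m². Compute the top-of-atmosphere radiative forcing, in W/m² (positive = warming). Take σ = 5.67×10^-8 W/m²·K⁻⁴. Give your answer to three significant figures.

-1.03 W/m²

Flux at the orbit: S = 1365/(3.74)² = 97.59 W/m².
Only a fraction (1−α) is absorbed and it's spread over 4πR², so ΔF = (1−α)ΔS/4 = -1.033 W/m².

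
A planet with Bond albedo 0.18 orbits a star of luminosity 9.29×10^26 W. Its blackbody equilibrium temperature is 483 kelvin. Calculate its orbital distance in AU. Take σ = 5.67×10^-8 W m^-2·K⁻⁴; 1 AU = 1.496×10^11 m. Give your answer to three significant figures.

0.468 AU

Energy balance gives S = 4σT⁴/(1−α) = 15050 W m^-2.
S = L/(4πd²) → d = √(L/4πS) = √(9.29×10^26/(4π·15050)) = 7.008×10^10 m = 0.4684 AU.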